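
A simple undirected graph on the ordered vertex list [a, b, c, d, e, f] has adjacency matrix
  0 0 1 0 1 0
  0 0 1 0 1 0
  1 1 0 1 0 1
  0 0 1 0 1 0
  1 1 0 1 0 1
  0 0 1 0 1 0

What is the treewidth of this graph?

A width-2 tree decomposition is:
Bags: B1 = {c, d, e}  B2 = {b, c, e}  B3 = {a, c, e}  B4 = {c, e, f}
Tree: B1–B2, B2–B3, B3–B4
Every bag has size at most 3, so the width is 3 − 1 = 2 and tw(G) ≤ 2. For the lower bound, G contains the cycle c–d–e–b–c, so G is not a forest; only forests have treewidth ≤ 1, hence tw(G) ≥ 2. Therefore the treewidth is 2.

2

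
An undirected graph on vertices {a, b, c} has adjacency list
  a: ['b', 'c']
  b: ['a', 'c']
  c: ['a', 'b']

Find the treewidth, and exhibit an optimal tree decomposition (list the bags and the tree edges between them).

With just one bag of size 3, the width is 3 − 1 = 2, so tw(G) ≤ 2. For the lower bound, the 3 vertices {a, b, c} are pairwise adjacent, and any tree decomposition puts a clique entirely inside one bag — forcing width ≥ 2. Hence tw(G) = 2 exactly.

Treewidth 2.
Bags: B1 = {a, b, c}
Tree: (single bag)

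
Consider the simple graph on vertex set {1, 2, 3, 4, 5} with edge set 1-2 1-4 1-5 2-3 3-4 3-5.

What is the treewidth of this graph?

2

A width-2 tree decomposition is:
Bags: B1 = {1, 3, 5}  B2 = {1, 3, 4}  B3 = {1, 2, 3}
Tree: B1–B2, B2–B3
The largest bag has 3 vertices, giving width 2; this decomposition certifies tw(G) ≤ 2. The edges 5–1–4–3–5 form a cycle, so G is not a tree and its treewidth is at least 2. The upper and lower bounds meet at 2, so that is the treewidth.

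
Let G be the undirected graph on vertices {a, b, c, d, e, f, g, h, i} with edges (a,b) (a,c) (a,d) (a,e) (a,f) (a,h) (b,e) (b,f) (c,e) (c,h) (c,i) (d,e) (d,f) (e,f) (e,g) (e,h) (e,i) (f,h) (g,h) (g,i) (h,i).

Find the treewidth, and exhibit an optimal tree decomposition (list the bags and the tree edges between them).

Treewidth 3.
One such decomposition:
Bags: B1 = {a, d, e, f}  B2 = {a, b, e, f}  B3 = {a, e, f, h}  B4 = {a, c, e, h}  B5 = {c, e, h, i}  B6 = {e, g, h, i}
Tree: B1–B2, B1–B3, B3–B4, B4–B5, B5–B6

Every bag has size at most 4, so the width is 4 − 1 = 3 and tw(G) ≤ 3. Conversely, {a, d, e, f} is a clique of size 4, and the vertices of any clique must share a bag in every tree decomposition; so some bag has ≥ 4 vertices and tw(G) ≥ 3. Hence tw(G) = 3 exactly.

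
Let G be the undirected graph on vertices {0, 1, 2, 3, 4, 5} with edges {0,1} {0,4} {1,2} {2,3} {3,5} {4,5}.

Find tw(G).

2

A width-2 tree decomposition is:
Bags: B1 = {0, 4, 5}  B2 = {0, 1, 5}  B3 = {1, 2, 5}  B4 = {2, 3, 5}
Tree: B1–B2, B2–B3, B3–B4
The largest bag has 3 vertices, giving width 2; this decomposition certifies tw(G) ≤ 2. For the lower bound, G contains the cycle 5–4–0–1–2–3–5, so G is not a forest; only forests have treewidth ≤ 1, hence tw(G) ≥ 2. Hence tw(G) = 2 exactly.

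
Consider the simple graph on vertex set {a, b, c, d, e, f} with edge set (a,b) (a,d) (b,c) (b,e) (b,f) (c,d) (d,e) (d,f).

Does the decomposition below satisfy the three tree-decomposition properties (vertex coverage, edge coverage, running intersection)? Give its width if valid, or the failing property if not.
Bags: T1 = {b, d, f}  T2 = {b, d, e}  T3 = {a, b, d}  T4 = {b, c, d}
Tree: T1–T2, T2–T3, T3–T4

Every vertex of G appears in some bag (union = {a, b, c, d, e, f}); every edge is covered by a bag; and for each vertex v the set of bags containing v is connected in the bag tree. The decomposition is therefore valid. The largest bag has 3 vertices, so the width is 2.

Yes; width 2.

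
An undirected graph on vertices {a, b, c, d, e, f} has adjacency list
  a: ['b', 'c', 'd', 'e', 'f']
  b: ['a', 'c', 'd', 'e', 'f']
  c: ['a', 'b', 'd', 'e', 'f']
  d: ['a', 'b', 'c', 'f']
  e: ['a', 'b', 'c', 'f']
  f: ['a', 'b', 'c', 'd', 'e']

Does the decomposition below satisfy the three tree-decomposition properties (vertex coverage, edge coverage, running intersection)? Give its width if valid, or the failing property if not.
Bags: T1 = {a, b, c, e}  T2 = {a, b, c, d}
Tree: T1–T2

A tree decomposition must satisfy three properties: every vertex lies in some bag; for every edge, both endpoints lie together in some bag; and for every vertex, the bags containing it form a connected subtree. Here vertex f appears in no bag, so the decomposition is invalid.

No — vertex f appears in no bag.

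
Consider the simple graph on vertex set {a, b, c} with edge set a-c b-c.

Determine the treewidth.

1

A width-1 tree decomposition is:
Bags: B1 = {a, c}  B2 = {b, c}
Tree: B1–B2
Every bag has size at most 2, so the width is 2 − 1 = 1 and tw(G) ≤ 1. Since G has at least one edge (e.g. a–c), it is not an edgeless graph, so tw(G) ≥ 1. Combining the bounds, tw(G) = 1.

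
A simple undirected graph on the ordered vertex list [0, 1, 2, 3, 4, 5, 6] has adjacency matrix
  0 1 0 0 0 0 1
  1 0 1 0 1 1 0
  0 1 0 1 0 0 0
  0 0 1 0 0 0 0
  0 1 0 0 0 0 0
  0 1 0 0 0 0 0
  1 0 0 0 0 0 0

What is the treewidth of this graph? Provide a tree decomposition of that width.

Every bag has size at most 2, so the width is 2 − 1 = 1 and tw(G) ≤ 1. Since G has at least one edge (e.g. 1–4), it is not an edgeless graph, so tw(G) ≥ 1. Hence tw(G) = 1 exactly.

Treewidth 1.
One such decomposition:
Bags: B1 = {1, 4}  B2 = {1, 2}  B3 = {2, 3}  B4 = {1, 5}  B5 = {0, 1}  B6 = {0, 6}
Tree: B1–B2, B2–B3, B2–B4, B4–B5, B5–B6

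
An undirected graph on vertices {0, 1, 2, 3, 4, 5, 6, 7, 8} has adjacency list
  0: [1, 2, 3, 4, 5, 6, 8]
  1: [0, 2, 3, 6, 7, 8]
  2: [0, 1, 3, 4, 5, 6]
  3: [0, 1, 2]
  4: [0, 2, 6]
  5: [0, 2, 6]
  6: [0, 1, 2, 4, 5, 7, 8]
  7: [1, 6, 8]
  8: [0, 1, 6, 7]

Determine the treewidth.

3

A width-3 tree decomposition is:
Bags: B1 = {0, 1, 2, 6}  B2 = {0, 2, 4, 6}  B3 = {0, 1, 2, 3}  B4 = {0, 1, 6, 8}  B5 = {0, 2, 5, 6}  B6 = {1, 6, 7, 8}
Tree: B1–B2, B1–B3, B1–B4, B1–B5, B4–B6
The largest bag has 4 vertices, giving width 3; this decomposition certifies tw(G) ≤ 3. Conversely, {0, 1, 6, 8} is a clique of size 4, and the vertices of any clique must share a bag in every tree decomposition; so some bag has ≥ 4 vertices and tw(G) ≥ 3. Combining the bounds, tw(G) = 3.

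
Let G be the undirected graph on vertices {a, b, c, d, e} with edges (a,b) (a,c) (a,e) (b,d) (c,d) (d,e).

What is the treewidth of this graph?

A width-2 tree decomposition is:
Bags: B1 = {a, d, e}  B2 = {a, c, d}  B3 = {a, b, d}
Tree: B1–B2, B2–B3
The largest bag has 3 vertices, giving width 2; this decomposition certifies tw(G) ≤ 2. The edges d–e–a–c–d form a cycle, so G is not a tree and its treewidth is at least 2. Therefore the treewidth is 2.

2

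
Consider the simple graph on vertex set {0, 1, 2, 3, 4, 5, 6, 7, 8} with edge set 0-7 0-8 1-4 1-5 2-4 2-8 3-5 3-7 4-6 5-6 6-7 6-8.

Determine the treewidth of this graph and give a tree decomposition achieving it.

The largest bag has 4 vertices, giving width 3; this decomposition certifies tw(G) ≤ 3. For the lower bound: the 4 vertex sets {1,2,4}, {8}, {6}, {0,3,5,7} are disjoint, each induces a connected subgraph, and every pair is joined by at least one edge of G. Contracting each set to a single vertex therefore yields K_{4} as a minor, and since treewidth is minor-monotone, tw(G) ≥ tw(K_{4}) = 3. Combining the bounds, tw(G) = 3.

Treewidth 3.
One such decomposition:
Bags: B1 = {1, 2, 4, 8}  B2 = {1, 4, 6, 8}  B3 = {1, 5, 6, 8}  B4 = {0, 5, 6, 8}  B5 = {0, 5, 6, 7}  B6 = {0, 3, 5, 7}
Tree: B1–B2, B2–B3, B3–B4, B4–B5, B5–B6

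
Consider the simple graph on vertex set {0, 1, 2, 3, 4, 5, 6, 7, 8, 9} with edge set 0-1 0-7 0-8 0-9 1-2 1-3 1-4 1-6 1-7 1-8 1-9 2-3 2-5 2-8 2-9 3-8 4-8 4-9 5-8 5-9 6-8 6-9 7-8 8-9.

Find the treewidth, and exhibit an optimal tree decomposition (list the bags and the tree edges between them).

Every bag has size at most 4, so the width is 4 − 1 = 3 and tw(G) ≤ 3. On the other hand G contains the 4-clique {0, 1, 8, 9}. A clique must lie in a single bag of any decomposition, so no decomposition can have width below 3. The upper and lower bounds meet at 3, so that is the treewidth.

Treewidth 3.
Bags: B1 = {0, 1, 8, 9}  B2 = {0, 1, 7, 8}  B3 = {1, 4, 8, 9}  B4 = {1, 2, 8, 9}  B5 = {1, 6, 8, 9}  B6 = {2, 5, 8, 9}  B7 = {1, 2, 3, 8}
Tree: B1–B2, B1–B3, B3–B4, B4–B5, B4–B6, B4–B7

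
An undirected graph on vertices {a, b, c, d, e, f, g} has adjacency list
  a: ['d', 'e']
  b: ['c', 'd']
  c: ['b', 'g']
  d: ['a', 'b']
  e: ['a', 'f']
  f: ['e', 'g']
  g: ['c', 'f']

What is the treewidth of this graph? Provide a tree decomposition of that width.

Treewidth 2.
One optimal decomposition is:
Bags: B1 = {b, c, g}  B2 = {b, d, g}  B3 = {a, d, g}  B4 = {a, e, g}  B5 = {e, f, g}
Tree: B1–B2, B2–B3, B3–B4, B4–B5

Every bag has size at most 3, so the width is 3 − 1 = 2 and tw(G) ≤ 2. The edges g–c–b–d–a–e–f–g form a cycle, so G is not a tree and its treewidth is at least 2. Therefore the treewidth is 2.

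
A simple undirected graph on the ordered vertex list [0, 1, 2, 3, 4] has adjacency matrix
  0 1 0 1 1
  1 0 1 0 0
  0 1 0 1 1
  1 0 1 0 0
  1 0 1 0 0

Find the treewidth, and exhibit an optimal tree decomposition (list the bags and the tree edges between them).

Treewidth 2.
One such decomposition:
Bags: B1 = {0, 2, 4}  B2 = {0, 2, 3}  B3 = {0, 1, 2}
Tree: B1–B2, B2–B3

The largest bag has 3 vertices, giving width 2; this decomposition certifies tw(G) ≤ 2. For the lower bound, G contains the cycle 4–2–3–0–4, so G is not a forest; only forests have treewidth ≤ 1, hence tw(G) ≥ 2. The upper and lower bounds meet at 2, so that is the treewidth.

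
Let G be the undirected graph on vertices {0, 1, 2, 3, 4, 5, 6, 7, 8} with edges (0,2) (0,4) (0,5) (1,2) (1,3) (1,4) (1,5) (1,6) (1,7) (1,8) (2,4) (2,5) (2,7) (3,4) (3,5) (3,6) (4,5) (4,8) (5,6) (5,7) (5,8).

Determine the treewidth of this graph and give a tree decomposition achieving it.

Treewidth 3.
One optimal decomposition is:
Bags: B1 = {1, 2, 4, 5}  B2 = {0, 2, 4, 5}  B3 = {1, 3, 4, 5}  B4 = {1, 2, 5, 7}  B5 = {1, 4, 5, 8}  B6 = {1, 3, 5, 6}
Tree: B1–B2, B1–B3, B1–B4, B3–B5, B3–B6

Each bag holds 4 vertices, so the decomposition has width 3, which upper-bounds the treewidth. Conversely, {0, 2, 4, 5} is a clique of size 4, and the vertices of any clique must share a bag in every tree decomposition; so some bag has ≥ 4 vertices and tw(G) ≥ 3. Hence tw(G) = 3 exactly.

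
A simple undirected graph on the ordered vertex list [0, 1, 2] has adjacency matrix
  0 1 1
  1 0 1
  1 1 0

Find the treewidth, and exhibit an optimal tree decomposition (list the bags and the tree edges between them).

A single bag containing all 3 vertices is trivially a valid decomposition of width 2. On the other hand G contains the 3-clique {0, 1, 2}. A clique must lie in a single bag of any decomposition, so no decomposition can have width below 2. Therefore the treewidth is 2.

Treewidth 2.
Bags: B1 = {0, 1, 2}
Tree: (single bag)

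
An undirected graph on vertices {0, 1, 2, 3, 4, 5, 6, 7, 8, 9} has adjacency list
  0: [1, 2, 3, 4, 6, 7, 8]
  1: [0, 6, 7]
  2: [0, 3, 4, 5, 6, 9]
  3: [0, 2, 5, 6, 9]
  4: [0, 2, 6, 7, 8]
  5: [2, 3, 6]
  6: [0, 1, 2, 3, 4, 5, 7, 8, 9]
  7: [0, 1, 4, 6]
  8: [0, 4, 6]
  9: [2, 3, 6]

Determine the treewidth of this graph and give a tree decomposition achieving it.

Treewidth 3.
One such decomposition:
Bags: B1 = {2, 3, 6, 9}  B2 = {0, 2, 3, 6}  B3 = {0, 2, 4, 6}  B4 = {0, 4, 6, 7}  B5 = {0, 1, 6, 7}  B6 = {2, 3, 5, 6}  B7 = {0, 4, 6, 8}
Tree: B1–B2, B2–B3, B3–B4, B4–B5, B1–B6, B4–B7

Each bag holds 4 vertices, so the decomposition has width 3, which upper-bounds the treewidth. On the other hand G contains the 4-clique {0, 1, 6, 7}. A clique must lie in a single bag of any decomposition, so no decomposition can have width below 3. Therefore the treewidth is 3.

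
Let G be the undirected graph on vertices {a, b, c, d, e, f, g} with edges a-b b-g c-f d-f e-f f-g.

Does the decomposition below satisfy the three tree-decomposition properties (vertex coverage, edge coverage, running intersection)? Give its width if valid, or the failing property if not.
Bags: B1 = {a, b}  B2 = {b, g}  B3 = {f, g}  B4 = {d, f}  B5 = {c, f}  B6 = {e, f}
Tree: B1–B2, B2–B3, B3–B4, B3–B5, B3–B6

Yes; width 1.

Every vertex of G appears in some bag (union = {a, b, c, d, e, f, g}); every edge is covered by a bag; and for each vertex v the set of bags containing v is connected in the bag tree. The decomposition is therefore valid. The largest bag has 2 vertices, so the width is 1.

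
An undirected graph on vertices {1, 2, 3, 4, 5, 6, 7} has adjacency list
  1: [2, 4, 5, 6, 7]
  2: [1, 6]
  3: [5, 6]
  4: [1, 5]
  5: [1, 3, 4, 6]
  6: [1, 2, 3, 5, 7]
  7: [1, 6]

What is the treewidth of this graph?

A width-2 tree decomposition is:
Bags: B1 = {1, 6, 7}  B2 = {1, 5, 6}  B3 = {1, 2, 6}  B4 = {3, 5, 6}  B5 = {1, 4, 5}
Tree: B1–B2, B2–B3, B2–B4, B2–B5
Every bag has size at most 3, so the width is 3 − 1 = 2 and tw(G) ≤ 2. On the other hand G contains the 3-clique {1, 4, 5}. A clique must lie in a single bag of any decomposition, so no decomposition can have width below 2. Hence tw(G) = 2 exactly.

2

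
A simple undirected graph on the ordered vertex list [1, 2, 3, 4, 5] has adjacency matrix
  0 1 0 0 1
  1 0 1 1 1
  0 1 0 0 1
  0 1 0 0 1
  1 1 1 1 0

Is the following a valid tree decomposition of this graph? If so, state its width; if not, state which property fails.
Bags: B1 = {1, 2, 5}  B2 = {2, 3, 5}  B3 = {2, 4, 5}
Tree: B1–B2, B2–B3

Every vertex of G appears in some bag (union = {1, 2, 3, 4, 5}); every edge is covered by a bag; and for each vertex v the set of bags containing v is connected in the bag tree. The decomposition is therefore valid. The largest bag has 3 vertices, so the width is 2.

Yes; width 2.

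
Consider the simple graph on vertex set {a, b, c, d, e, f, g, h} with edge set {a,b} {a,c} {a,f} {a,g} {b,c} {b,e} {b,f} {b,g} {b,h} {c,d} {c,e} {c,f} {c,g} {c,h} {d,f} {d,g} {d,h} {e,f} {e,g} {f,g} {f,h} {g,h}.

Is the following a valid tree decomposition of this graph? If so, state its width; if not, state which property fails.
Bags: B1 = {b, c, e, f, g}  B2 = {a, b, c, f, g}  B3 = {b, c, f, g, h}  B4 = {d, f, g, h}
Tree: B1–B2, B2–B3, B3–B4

No — edge (c,d) lies in no bag.

A tree decomposition must satisfy three properties: every vertex lies in some bag; for every edge, both endpoints lie together in some bag; and for every vertex, the bags containing it form a connected subtree. Here edge (c,d) lies in no bag, so the decomposition is invalid.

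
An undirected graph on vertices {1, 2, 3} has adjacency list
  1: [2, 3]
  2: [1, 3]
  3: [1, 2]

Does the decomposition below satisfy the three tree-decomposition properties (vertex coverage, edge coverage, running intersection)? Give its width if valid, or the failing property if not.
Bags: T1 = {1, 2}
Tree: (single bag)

A tree decomposition must satisfy three properties: every vertex lies in some bag; for every edge, both endpoints lie together in some bag; and for every vertex, the bags containing it form a connected subtree. Here vertex 3 appears in no bag, so the decomposition is invalid.

No — vertex 3 appears in no bag.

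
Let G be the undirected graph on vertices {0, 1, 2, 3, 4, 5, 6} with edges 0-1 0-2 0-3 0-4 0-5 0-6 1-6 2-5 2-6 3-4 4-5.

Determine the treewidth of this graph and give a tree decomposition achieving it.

Every bag has size at most 3, so the width is 3 − 1 = 2 and tw(G) ≤ 2. On the other hand G contains the 3-clique {0, 1, 6}. A clique must lie in a single bag of any decomposition, so no decomposition can have width below 2. Combining the bounds, tw(G) = 2.

Treewidth 2.
One such decomposition:
Bags: B1 = {0, 2, 6}  B2 = {0, 2, 5}  B3 = {0, 4, 5}  B4 = {0, 3, 4}  B5 = {0, 1, 6}
Tree: B1–B2, B2–B3, B3–B4, B1–B5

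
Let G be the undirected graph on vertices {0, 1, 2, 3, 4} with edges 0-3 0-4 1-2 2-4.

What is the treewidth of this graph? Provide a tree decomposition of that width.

Treewidth 1.
One optimal decomposition is:
Bags: B1 = {0, 3}  B2 = {0, 4}  B3 = {2, 4}  B4 = {1, 2}
Tree: B1–B2, B2–B3, B3–B4

Every bag has size at most 2, so the width is 2 − 1 = 1 and tw(G) ≤ 1. Since G has at least one edge (e.g. 3–0), it is not an edgeless graph, so tw(G) ≥ 1. Hence tw(G) = 1 exactly.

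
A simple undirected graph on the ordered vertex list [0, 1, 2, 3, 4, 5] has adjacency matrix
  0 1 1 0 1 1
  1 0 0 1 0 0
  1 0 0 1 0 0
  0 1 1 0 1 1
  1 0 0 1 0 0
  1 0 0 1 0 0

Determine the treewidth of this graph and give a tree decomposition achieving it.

Treewidth 2.
Bags: B1 = {0, 2, 3}  B2 = {0, 3, 4}  B3 = {0, 3, 5}  B4 = {0, 1, 3}
Tree: B1–B2, B2–B3, B3–B4

The largest bag has 3 vertices, giving width 2; this decomposition certifies tw(G) ≤ 2. Since 2–3–4–0–2 is a cycle in G, G is not acyclic. Forests are exactly the graphs of treewidth ≤ 1, so tw(G) ≥ 2. Combining the bounds, tw(G) = 2.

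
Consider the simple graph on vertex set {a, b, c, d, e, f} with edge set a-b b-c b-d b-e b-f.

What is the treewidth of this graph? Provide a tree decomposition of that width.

Every bag has size at most 2, so the width is 2 − 1 = 1 and tw(G) ≤ 1. G has an edge, so its treewidth is at least 1. Combining the bounds, tw(G) = 1.

Treewidth 1.
Bags: B1 = {b, c}  B2 = {a, b}  B3 = {b, e}  B4 = {b, f}  B5 = {b, d}
Tree: B1–B2, B1–B3, B3–B4, B4–B5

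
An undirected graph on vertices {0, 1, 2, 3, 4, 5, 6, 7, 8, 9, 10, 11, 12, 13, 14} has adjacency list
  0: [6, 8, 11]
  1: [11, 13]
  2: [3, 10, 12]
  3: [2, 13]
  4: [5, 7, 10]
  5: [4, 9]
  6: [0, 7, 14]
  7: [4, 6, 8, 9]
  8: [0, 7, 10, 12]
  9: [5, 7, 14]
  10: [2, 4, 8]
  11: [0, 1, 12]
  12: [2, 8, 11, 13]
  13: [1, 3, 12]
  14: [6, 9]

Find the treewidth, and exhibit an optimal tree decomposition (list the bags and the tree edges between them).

Every bag has size at most 4, so the width is 4 − 1 = 3 and tw(G) ≤ 3. For the lower bound: the 4 vertex sets {5,9,14}, {4}, {7}, {0,6,8,10} are disjoint, each induces a connected subgraph, and every pair is joined by at least one edge of G. Contracting each set to a single vertex therefore yields K_{4} as a minor, and since treewidth is minor-monotone, tw(G) ≥ tw(K_{4}) = 3. The upper and lower bounds meet at 3, so that is the treewidth.

Treewidth 3.
One such decomposition:
Bags: B1 = {4, 5, 9, 14}  B2 = {4, 7, 9, 14}  B3 = {4, 6, 7, 14}  B4 = {4, 6, 7, 10}  B5 = {6, 7, 8, 10}  B6 = {0, 6, 8, 10}  B7 = {0, 2, 8, 10}  B8 = {0, 2, 8, 12}  B9 = {0, 2, 11, 12}  B10 = {2, 3, 11, 12}  B11 = {3, 11, 12, 13}  B12 = {1, 3, 11, 13}
Tree: B1–B2, B2–B3, B3–B4, B4–B5, B5–B6, B6–B7, B7–B8, B8–B9, B9–B10, B10–B11, B11–B12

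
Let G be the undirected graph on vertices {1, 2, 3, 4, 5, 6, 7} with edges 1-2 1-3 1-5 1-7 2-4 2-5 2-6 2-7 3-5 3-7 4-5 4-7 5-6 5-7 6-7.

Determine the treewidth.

3

A width-3 tree decomposition is:
Bags: B1 = {2, 5, 6, 7}  B2 = {2, 4, 5, 7}  B3 = {1, 2, 5, 7}  B4 = {1, 3, 5, 7}
Tree: B1–B2, B2–B3, B3–B4
The largest bag has 4 vertices, giving width 3; this decomposition certifies tw(G) ≤ 3. On the other hand G contains the 4-clique {1, 2, 5, 7}. A clique must lie in a single bag of any decomposition, so no decomposition can have width below 3. The upper and lower bounds meet at 3, so that is the treewidth.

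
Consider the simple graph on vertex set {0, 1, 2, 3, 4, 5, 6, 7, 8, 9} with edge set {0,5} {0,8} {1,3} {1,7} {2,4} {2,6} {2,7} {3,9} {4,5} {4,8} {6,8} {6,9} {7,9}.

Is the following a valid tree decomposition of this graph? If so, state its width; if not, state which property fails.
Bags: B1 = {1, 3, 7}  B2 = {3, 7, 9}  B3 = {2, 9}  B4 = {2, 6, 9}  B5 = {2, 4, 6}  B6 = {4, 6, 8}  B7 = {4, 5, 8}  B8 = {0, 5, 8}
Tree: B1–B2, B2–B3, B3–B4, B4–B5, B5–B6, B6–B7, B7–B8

A tree decomposition must satisfy three properties: every vertex lies in some bag; for every edge, both endpoints lie together in some bag; and for every vertex, the bags containing it form a connected subtree. Here edge (7,2) lies in no bag, so the decomposition is invalid.

No — edge (7,2) lies in no bag.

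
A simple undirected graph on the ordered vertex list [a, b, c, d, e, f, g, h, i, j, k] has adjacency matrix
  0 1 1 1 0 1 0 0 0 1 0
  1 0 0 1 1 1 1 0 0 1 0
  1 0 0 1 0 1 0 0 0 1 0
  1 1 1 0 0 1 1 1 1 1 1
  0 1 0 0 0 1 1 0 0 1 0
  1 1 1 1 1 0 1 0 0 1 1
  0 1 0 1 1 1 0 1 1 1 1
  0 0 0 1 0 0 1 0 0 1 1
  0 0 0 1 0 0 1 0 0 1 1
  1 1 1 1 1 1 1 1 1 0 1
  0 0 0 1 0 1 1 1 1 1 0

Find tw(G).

A width-4 tree decomposition is:
Bags: B1 = {d, f, g, j, k}  B2 = {b, d, f, g, j}  B3 = {d, g, h, j, k}  B4 = {a, b, d, f, j}  B5 = {a, c, d, f, j}  B6 = {b, e, f, g, j}  B7 = {d, g, i, j, k}
Tree: B1–B2, B1–B3, B2–B4, B4–B5, B2–B6, B3–B7
The largest bag has 5 vertices, giving width 4; this decomposition certifies tw(G) ≤ 4. Conversely, {d, g, h, j, k} is a clique of size 5, and the vertices of any clique must share a bag in every tree decomposition; so some bag has ≥ 5 vertices and tw(G) ≥ 4. Combining the bounds, tw(G) = 4.

4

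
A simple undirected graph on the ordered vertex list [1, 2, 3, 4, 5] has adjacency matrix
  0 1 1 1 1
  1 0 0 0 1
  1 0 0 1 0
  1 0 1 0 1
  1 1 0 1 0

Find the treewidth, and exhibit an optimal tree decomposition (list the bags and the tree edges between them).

Treewidth 2.
One optimal decomposition is:
Bags: B1 = {1, 4, 5}  B2 = {1, 3, 4}  B3 = {1, 2, 5}
Tree: B1–B2, B1–B3

Each bag holds 3 vertices, so the decomposition has width 2, which upper-bounds the treewidth. On the other hand G contains the 3-clique {1, 2, 5}. A clique must lie in a single bag of any decomposition, so no decomposition can have width below 2. Hence tw(G) = 2 exactly.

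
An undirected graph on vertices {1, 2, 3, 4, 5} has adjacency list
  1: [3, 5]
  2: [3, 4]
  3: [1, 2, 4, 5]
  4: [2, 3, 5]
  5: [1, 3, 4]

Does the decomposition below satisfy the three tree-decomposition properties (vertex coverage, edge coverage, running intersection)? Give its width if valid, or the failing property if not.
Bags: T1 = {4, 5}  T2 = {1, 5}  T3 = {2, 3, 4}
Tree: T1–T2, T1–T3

No — edge (3,5) lies in no bag.

A tree decomposition must satisfy three properties: every vertex lies in some bag; for every edge, both endpoints lie together in some bag; and for every vertex, the bags containing it form a connected subtree. Here edge (3,5) lies in no bag, so the decomposition is invalid.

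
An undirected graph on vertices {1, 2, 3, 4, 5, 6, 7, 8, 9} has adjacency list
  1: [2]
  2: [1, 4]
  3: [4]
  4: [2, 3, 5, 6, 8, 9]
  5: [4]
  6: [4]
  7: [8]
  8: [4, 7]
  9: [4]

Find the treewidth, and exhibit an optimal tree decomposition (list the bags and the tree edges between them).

Treewidth 1.
Bags: B1 = {4, 6}  B2 = {4, 5}  B3 = {4, 8}  B4 = {4, 9}  B5 = {2, 4}  B6 = {3, 4}  B7 = {7, 8}  B8 = {1, 2}
Tree: B1–B2, B1–B3, B3–B4, B3–B5, B2–B6, B3–B7, B5–B8

Every bag has size at most 2, so the width is 2 − 1 = 1 and tw(G) ≤ 1. Any graph with an edge has treewidth ≥ 1, and G has the edge 6–4. Therefore the treewidth is 1.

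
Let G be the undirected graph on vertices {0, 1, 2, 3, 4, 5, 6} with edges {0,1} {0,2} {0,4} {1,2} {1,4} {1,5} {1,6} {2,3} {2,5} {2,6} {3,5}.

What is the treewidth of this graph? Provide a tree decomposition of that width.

Treewidth 2.
One optimal decomposition is:
Bags: B1 = {0, 1, 2}  B2 = {1, 2, 5}  B3 = {1, 2, 6}  B4 = {0, 1, 4}  B5 = {2, 3, 5}
Tree: B1–B2, B1–B3, B1–B4, B2–B5

The largest bag has 3 vertices, giving width 2; this decomposition certifies tw(G) ≤ 2. On the other hand G contains the 3-clique {0, 1, 2}. A clique must lie in a single bag of any decomposition, so no decomposition can have width below 2. Therefore the treewidth is 2.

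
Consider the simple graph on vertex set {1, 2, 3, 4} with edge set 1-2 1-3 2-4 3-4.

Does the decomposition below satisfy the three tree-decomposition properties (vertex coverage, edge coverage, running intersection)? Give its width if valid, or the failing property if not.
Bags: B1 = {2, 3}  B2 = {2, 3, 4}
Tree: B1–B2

No — vertex 1 appears in no bag.

A tree decomposition must satisfy three properties: every vertex lies in some bag; for every edge, both endpoints lie together in some bag; and for every vertex, the bags containing it form a connected subtree. Here vertex 1 appears in no bag, so the decomposition is invalid.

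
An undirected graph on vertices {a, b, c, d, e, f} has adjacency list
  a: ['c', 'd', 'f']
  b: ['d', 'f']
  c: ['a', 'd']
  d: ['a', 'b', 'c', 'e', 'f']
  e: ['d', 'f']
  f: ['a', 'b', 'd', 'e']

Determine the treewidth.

A width-2 tree decomposition is:
Bags: B1 = {a, c, d}  B2 = {a, d, f}  B3 = {d, e, f}  B4 = {b, d, f}
Tree: B1–B2, B2–B3, B3–B4
The largest bag has 3 vertices, giving width 2; this decomposition certifies tw(G) ≤ 2. Conversely, {a, c, d} is a clique of size 3, and the vertices of any clique must share a bag in every tree decomposition; so some bag has ≥ 3 vertices and tw(G) ≥ 2. The upper and lower bounds meet at 2, so that is the treewidth.

2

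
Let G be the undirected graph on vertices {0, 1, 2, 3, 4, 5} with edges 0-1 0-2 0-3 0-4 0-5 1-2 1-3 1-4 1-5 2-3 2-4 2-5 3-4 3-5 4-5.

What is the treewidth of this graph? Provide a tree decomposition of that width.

A single bag containing all 6 vertices is trivially a valid decomposition of width 5. For the lower bound, the 6 vertices {0, 1, 2, 3, 4, 5} are pairwise adjacent, and any tree decomposition puts a clique entirely inside one bag — forcing width ≥ 5. Combining the bounds, tw(G) = 5.

Treewidth 5.
One optimal decomposition is:
Bags: B1 = {0, 1, 2, 3, 4, 5}
Tree: (single bag)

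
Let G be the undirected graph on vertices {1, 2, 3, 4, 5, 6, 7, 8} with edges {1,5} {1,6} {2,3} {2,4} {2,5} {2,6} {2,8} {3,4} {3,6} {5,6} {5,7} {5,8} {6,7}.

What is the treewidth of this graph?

A width-2 tree decomposition is:
Bags: B1 = {2, 3, 4}  B2 = {2, 3, 6}  B3 = {2, 5, 6}  B4 = {1, 5, 6}  B5 = {2, 5, 8}  B6 = {5, 6, 7}
Tree: B1–B2, B2–B3, B3–B4, B3–B5, B3–B6
The largest bag has 3 vertices, giving width 2; this decomposition certifies tw(G) ≤ 2. On the other hand G contains the 3-clique {1, 5, 6}. A clique must lie in a single bag of any decomposition, so no decomposition can have width below 2. Hence tw(G) = 2 exactly.

2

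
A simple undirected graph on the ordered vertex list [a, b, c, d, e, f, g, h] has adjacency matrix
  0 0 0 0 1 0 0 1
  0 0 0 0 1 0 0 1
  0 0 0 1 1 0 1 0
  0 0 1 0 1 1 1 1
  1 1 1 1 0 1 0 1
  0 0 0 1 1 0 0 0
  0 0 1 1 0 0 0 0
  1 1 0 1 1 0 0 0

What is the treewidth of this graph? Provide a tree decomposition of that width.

Each bag holds 3 vertices, so the decomposition has width 2, which upper-bounds the treewidth. On the other hand G contains the 3-clique {c, d, g}. A clique must lie in a single bag of any decomposition, so no decomposition can have width below 2. Combining the bounds, tw(G) = 2.

Treewidth 2.
One optimal decomposition is:
Bags: B1 = {d, e, f}  B2 = {d, e, h}  B3 = {b, e, h}  B4 = {c, d, e}  B5 = {a, e, h}  B6 = {c, d, g}
Tree: B1–B2, B2–B3, B2–B4, B2–B5, B4–B6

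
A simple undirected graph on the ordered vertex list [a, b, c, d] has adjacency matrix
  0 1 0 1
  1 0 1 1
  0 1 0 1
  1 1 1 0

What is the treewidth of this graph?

2

A width-2 tree decomposition is:
Bags: B1 = {a, b, d}  B2 = {b, c, d}
Tree: B1–B2
Every bag has size at most 3, so the width is 3 − 1 = 2 and tw(G) ≤ 2. On the other hand G contains the 3-clique {b, c, d}. A clique must lie in a single bag of any decomposition, so no decomposition can have width below 2. Hence tw(G) = 2 exactly.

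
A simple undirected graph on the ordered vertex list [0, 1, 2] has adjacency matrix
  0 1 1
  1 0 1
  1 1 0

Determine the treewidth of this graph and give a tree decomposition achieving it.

With just one bag of size 3, the width is 3 − 1 = 2, so tw(G) ≤ 2. Conversely, {0, 1, 2} is a clique of size 3, and the vertices of any clique must share a bag in every tree decomposition; so some bag has ≥ 3 vertices and tw(G) ≥ 2. The upper and lower bounds meet at 2, so that is the treewidth.

Treewidth 2.
One such decomposition:
Bags: B1 = {0, 1, 2}
Tree: (single bag)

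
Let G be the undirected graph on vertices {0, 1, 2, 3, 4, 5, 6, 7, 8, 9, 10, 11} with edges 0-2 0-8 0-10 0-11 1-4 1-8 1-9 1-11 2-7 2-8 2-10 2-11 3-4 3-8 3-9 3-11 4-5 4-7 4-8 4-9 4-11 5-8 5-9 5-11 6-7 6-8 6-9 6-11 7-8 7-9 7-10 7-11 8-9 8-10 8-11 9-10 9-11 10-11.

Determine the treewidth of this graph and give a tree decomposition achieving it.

Each bag holds 5 vertices, so the decomposition has width 4, which upper-bounds the treewidth. For the lower bound, the 5 vertices {0, 2, 8, 10, 11} are pairwise adjacent, and any tree decomposition puts a clique entirely inside one bag — forcing width ≥ 4. Combining the bounds, tw(G) = 4.

Treewidth 4.
One such decomposition:
Bags: B1 = {2, 7, 8, 10, 11}  B2 = {0, 2, 8, 10, 11}  B3 = {7, 8, 9, 10, 11}  B4 = {4, 7, 8, 9, 11}  B5 = {4, 5, 8, 9, 11}  B6 = {1, 4, 8, 9, 11}  B7 = {6, 7, 8, 9, 11}  B8 = {3, 4, 8, 9, 11}
Tree: B1–B2, B1–B3, B3–B4, B4–B5, B5–B6, B4–B7, B6–B8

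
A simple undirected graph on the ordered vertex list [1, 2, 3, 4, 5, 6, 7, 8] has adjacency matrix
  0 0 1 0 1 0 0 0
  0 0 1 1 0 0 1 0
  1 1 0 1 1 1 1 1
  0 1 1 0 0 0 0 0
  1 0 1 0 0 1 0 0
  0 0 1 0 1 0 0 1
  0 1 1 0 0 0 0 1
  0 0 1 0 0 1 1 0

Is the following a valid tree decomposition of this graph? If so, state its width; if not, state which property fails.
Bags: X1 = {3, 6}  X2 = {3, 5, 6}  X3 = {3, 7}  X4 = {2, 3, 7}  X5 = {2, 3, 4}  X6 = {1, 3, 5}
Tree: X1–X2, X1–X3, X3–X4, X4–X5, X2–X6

No — vertex 8 appears in no bag.

A tree decomposition must satisfy three properties: every vertex lies in some bag; for every edge, both endpoints lie together in some bag; and for every vertex, the bags containing it form a connected subtree. Here vertex 8 appears in no bag, so the decomposition is invalid.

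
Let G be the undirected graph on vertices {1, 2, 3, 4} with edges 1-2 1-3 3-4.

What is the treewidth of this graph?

A width-1 tree decomposition is:
Bags: B1 = {1, 3}  B2 = {1, 2}  B3 = {3, 4}
Tree: B1–B2, B1–B3
Every bag has size at most 2, so the width is 2 − 1 = 1 and tw(G) ≤ 1. G has an edge, so its treewidth is at least 1. The upper and lower bounds meet at 1, so that is the treewidth.

1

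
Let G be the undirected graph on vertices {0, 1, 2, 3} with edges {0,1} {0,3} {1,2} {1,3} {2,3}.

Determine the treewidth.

A width-2 tree decomposition is:
Bags: B1 = {0, 1, 3}  B2 = {1, 2, 3}
Tree: B1–B2
Each bag holds 3 vertices, so the decomposition has width 2, which upper-bounds the treewidth. On the other hand G contains the 3-clique {0, 1, 3}. A clique must lie in a single bag of any decomposition, so no decomposition can have width below 2. Therefore the treewidth is 2.

2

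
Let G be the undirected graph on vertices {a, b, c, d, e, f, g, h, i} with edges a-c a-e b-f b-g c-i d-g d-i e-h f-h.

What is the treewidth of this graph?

A width-2 tree decomposition is:
Bags: B1 = {a, c, i}  B2 = {a, d, i}  B3 = {a, d, g}  B4 = {a, b, g}  B5 = {a, b, f}  B6 = {a, f, h}  B7 = {a, e, h}
Tree: B1–B2, B2–B3, B3–B4, B4–B5, B5–B6, B6–B7
Each bag holds 3 vertices, so the decomposition has width 2, which upper-bounds the treewidth. The edges a–c–i–d–g–b–f–h–e–a form a cycle, so G is not a tree and its treewidth is at least 2. The upper and lower bounds meet at 2, so that is the treewidth.

2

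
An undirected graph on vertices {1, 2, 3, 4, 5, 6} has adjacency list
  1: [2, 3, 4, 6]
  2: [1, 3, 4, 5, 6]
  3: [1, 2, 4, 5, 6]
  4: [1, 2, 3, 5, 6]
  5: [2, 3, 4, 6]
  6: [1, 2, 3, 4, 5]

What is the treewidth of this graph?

4

A width-4 tree decomposition is:
Bags: B1 = {1, 2, 3, 4, 6}  B2 = {2, 3, 4, 5, 6}
Tree: B1–B2
Each bag holds 5 vertices, so the decomposition has width 4, which upper-bounds the treewidth. On the other hand G contains the 5-clique {1, 2, 3, 4, 6}. A clique must lie in a single bag of any decomposition, so no decomposition can have width below 4. Therefore the treewidth is 4.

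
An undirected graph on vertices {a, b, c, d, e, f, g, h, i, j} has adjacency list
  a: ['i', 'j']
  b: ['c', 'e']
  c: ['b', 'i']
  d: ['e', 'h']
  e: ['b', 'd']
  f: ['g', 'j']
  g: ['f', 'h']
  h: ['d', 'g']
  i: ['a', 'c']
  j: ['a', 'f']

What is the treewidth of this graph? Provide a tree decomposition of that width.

Treewidth 2.
Bags: B1 = {f, g, j}  B2 = {g, h, j}  B3 = {d, h, j}  B4 = {d, e, j}  B5 = {b, e, j}  B6 = {b, c, j}  B7 = {c, i, j}  B8 = {a, i, j}
Tree: B1–B2, B2–B3, B3–B4, B4–B5, B5–B6, B6–B7, B7–B8

Every bag has size at most 3, so the width is 3 − 1 = 2 and tw(G) ≤ 2. Since j–f–g–h–d–e–b–c–i–a–j is a cycle in G, G is not acyclic. Forests are exactly the graphs of treewidth ≤ 1, so tw(G) ≥ 2. Hence tw(G) = 2 exactly.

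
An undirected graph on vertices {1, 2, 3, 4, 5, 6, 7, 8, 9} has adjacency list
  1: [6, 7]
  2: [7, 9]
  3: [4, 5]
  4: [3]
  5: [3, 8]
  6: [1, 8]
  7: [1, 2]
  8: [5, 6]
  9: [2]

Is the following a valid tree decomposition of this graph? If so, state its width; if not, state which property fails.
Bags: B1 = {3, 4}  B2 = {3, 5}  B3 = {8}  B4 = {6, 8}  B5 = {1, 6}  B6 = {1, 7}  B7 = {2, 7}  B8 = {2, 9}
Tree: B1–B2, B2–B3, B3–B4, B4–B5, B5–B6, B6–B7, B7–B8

No — edge (5,8) lies in no bag.

A tree decomposition must satisfy three properties: every vertex lies in some bag; for every edge, both endpoints lie together in some bag; and for every vertex, the bags containing it form a connected subtree. Here edge (5,8) lies in no bag, so the decomposition is invalid.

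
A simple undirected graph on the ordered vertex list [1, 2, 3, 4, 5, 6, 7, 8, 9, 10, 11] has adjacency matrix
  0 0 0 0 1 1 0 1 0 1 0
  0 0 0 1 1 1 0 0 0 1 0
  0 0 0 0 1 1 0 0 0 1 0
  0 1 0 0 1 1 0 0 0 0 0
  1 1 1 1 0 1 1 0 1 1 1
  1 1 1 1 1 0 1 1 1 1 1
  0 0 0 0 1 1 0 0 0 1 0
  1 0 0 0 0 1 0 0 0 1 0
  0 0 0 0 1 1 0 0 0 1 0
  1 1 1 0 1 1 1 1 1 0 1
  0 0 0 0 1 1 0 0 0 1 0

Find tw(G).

A width-3 tree decomposition is:
Bags: B1 = {5, 6, 7, 10}  B2 = {1, 5, 6, 10}  B3 = {5, 6, 10, 11}  B4 = {3, 5, 6, 10}  B5 = {2, 5, 6, 10}  B6 = {1, 6, 8, 10}  B7 = {5, 6, 9, 10}  B8 = {2, 4, 5, 6}
Tree: B1–B2, B2–B3, B1–B4, B1–B5, B2–B6, B2–B7, B5–B8
The largest bag has 4 vertices, giving width 3; this decomposition certifies tw(G) ≤ 3. On the other hand G contains the 4-clique {1, 6, 8, 10}. A clique must lie in a single bag of any decomposition, so no decomposition can have width below 3. The upper and lower bounds meet at 3, so that is the treewidth.

3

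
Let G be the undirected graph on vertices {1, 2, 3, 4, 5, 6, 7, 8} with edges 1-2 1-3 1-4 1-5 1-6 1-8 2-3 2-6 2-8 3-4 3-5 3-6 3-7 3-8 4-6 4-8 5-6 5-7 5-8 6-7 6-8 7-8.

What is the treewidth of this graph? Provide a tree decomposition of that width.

Each bag holds 5 vertices, so the decomposition has width 4, which upper-bounds the treewidth. For the lower bound, the 5 vertices {1, 2, 3, 6, 8} are pairwise adjacent, and any tree decomposition puts a clique entirely inside one bag — forcing width ≥ 4. The upper and lower bounds meet at 4, so that is the treewidth.

Treewidth 4.
Bags: B1 = {1, 3, 5, 6, 8}  B2 = {1, 2, 3, 6, 8}  B3 = {3, 5, 6, 7, 8}  B4 = {1, 3, 4, 6, 8}
Tree: B1–B2, B1–B3, B1–B4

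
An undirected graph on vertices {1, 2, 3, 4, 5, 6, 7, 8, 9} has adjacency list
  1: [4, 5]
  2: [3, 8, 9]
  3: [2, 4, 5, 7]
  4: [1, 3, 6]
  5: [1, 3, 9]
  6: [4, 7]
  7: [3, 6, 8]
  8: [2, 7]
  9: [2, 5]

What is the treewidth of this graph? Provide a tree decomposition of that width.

The largest bag has 4 vertices, giving width 3; this decomposition certifies tw(G) ≤ 3. For the lower bound: the 4 vertex sets {6,7,8}, {4}, {3}, {1,2,5,9} are disjoint, each induces a connected subgraph, and every pair is joined by at least one edge of G. Contracting each set to a single vertex therefore yields K_{4} as a minor, and since treewidth is minor-monotone, tw(G) ≥ tw(K_{4}) = 3. The upper and lower bounds meet at 3, so that is the treewidth.

Treewidth 3.
One such decomposition:
Bags: B1 = {4, 6, 7, 8}  B2 = {3, 4, 7, 8}  B3 = {2, 3, 4, 8}  B4 = {1, 2, 3, 4}  B5 = {1, 2, 3, 5}  B6 = {1, 2, 5, 9}
Tree: B1–B2, B2–B3, B3–B4, B4–B5, B5–B6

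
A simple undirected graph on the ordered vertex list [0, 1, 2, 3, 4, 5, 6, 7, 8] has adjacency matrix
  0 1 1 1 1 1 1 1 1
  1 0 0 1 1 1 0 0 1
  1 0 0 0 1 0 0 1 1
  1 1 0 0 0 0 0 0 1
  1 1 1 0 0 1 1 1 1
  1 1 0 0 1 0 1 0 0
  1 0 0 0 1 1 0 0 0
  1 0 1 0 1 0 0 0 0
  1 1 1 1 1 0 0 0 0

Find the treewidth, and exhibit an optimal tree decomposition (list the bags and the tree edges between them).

The largest bag has 4 vertices, giving width 3; this decomposition certifies tw(G) ≤ 3. Conversely, {0, 1, 3, 8} is a clique of size 4, and the vertices of any clique must share a bag in every tree decomposition; so some bag has ≥ 4 vertices and tw(G) ≥ 3. The upper and lower bounds meet at 3, so that is the treewidth.

Treewidth 3.
One optimal decomposition is:
Bags: B1 = {0, 1, 4, 8}  B2 = {0, 2, 4, 8}  B3 = {0, 1, 3, 8}  B4 = {0, 2, 4, 7}  B5 = {0, 1, 4, 5}  B6 = {0, 4, 5, 6}
Tree: B1–B2, B1–B3, B2–B4, B1–B5, B5–B6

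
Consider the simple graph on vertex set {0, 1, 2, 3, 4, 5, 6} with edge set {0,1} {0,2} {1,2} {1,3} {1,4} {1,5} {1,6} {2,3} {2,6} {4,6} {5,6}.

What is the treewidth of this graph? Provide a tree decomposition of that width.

Treewidth 2.
Bags: B1 = {1, 5, 6}  B2 = {1, 2, 6}  B3 = {0, 1, 2}  B4 = {1, 4, 6}  B5 = {1, 2, 3}
Tree: B1–B2, B2–B3, B2–B4, B3–B5

The largest bag has 3 vertices, giving width 2; this decomposition certifies tw(G) ≤ 2. On the other hand G contains the 3-clique {0, 1, 2}. A clique must lie in a single bag of any decomposition, so no decomposition can have width below 2. Combining the bounds, tw(G) = 2.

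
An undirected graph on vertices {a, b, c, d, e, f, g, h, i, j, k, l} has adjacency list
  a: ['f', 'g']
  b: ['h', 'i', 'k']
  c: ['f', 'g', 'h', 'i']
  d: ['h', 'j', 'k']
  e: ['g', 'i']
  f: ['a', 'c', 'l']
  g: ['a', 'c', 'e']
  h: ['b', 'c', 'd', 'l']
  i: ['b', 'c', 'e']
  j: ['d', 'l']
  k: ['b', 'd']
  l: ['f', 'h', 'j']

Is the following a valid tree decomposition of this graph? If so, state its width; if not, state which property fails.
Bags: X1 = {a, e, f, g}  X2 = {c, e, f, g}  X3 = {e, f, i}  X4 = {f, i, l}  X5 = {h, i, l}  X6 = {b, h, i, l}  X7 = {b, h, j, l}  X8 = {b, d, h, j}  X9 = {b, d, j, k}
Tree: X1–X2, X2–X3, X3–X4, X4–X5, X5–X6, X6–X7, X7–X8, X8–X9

No — edge (c,i) lies in no bag.

A tree decomposition must satisfy three properties: every vertex lies in some bag; for every edge, both endpoints lie together in some bag; and for every vertex, the bags containing it form a connected subtree. Here edge (c,i) lies in no bag, so the decomposition is invalid.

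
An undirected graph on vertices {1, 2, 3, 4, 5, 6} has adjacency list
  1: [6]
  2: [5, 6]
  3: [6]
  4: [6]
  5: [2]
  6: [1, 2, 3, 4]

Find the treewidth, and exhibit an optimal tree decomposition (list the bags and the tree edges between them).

The largest bag has 2 vertices, giving width 1; this decomposition certifies tw(G) ≤ 1. G has an edge, so its treewidth is at least 1. Hence tw(G) = 1 exactly.

Treewidth 1.
Bags: B1 = {2, 5}  B2 = {2, 6}  B3 = {3, 6}  B4 = {1, 6}  B5 = {4, 6}
Tree: B1–B2, B2–B3, B3–B4, B2–B5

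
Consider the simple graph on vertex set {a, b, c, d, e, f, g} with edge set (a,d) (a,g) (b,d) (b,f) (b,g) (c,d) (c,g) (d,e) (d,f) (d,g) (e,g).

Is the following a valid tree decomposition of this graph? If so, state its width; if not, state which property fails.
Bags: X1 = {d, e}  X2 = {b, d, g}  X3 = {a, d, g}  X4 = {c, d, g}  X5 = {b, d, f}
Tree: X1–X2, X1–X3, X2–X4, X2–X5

A tree decomposition must satisfy three properties: every vertex lies in some bag; for every edge, both endpoints lie together in some bag; and for every vertex, the bags containing it form a connected subtree. Here edge (g,e) lies in no bag, so the decomposition is invalid.

No — edge (g,e) lies in no bag.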